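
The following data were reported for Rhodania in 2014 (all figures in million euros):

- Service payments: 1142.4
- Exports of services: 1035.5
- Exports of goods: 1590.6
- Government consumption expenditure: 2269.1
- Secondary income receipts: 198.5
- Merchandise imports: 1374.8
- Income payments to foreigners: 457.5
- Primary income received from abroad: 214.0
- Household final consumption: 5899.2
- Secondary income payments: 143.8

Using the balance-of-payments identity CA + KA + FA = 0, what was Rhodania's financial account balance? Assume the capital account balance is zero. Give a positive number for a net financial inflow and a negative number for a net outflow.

Goods balance = 1590.6 - 1374.8 = 215.8
Services balance = 1035.5 - 1142.4 = -106.9
Trade balance (goods + services) = 215.8 + (-106.9) = 108.9
Net primary income = 214.0 - 457.5 = -243.5
Net secondary income = 198.5 - 143.8 = 54.7
Current account = 108.9 + (-243.5) + 54.7 = -79.9
Financial account = -(-79.9) = 79.9

79.9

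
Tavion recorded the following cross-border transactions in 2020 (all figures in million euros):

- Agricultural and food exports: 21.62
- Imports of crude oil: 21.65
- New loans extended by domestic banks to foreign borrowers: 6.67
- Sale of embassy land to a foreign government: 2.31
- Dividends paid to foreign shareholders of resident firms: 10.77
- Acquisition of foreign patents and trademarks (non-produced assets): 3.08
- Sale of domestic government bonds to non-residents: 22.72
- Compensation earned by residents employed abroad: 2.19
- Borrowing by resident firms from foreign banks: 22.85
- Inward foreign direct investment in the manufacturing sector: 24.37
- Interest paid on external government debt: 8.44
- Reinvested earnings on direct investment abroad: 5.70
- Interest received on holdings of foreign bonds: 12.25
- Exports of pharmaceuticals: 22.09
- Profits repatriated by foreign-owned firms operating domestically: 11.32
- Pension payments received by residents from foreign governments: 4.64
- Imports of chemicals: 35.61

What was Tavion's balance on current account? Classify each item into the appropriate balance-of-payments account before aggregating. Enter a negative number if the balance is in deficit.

-19.30

Goods: -21.65 - 35.61 + 21.62 + 22.09 = -13.55
Primary income: -11.32 - 10.77 + 12.25 + 5.70 + 2.19 - 8.44 = -10.39
Secondary income: 4.64
Current account = (-13.55) + (-10.39) + 4.64 = -19.30
(Excluded from the current account — financial account: new loans extended by domestic banks to foreign borrowers 6.67, sale of domestic government bonds to non-residents 22.72, borrowing by resident firms from foreign banks 22.85, inward foreign direct investment in the manufacturing sector 24.37; capital account: sale of embassy land to a foreign government 2.31, acquisition of foreign patents and trademarks (non-produced assets) 3.08.)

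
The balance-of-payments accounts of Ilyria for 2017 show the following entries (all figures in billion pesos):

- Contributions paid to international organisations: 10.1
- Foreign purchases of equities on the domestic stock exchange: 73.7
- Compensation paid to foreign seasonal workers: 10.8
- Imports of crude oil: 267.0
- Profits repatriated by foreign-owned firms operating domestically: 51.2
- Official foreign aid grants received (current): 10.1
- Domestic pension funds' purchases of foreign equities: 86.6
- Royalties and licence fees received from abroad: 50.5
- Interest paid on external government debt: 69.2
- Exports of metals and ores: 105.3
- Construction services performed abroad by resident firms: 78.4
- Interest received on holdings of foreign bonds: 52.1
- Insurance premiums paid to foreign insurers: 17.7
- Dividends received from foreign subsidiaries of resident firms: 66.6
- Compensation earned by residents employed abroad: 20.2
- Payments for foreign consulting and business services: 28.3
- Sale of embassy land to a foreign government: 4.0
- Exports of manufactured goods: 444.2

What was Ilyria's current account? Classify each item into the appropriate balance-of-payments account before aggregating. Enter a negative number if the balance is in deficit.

Goods: 444.2 - 267.0 + 105.3 = 282.5
Services: -28.3 + 50.5 + 78.4 - 17.7 = 82.9
Primary income: 66.6 - 51.2 + 20.2 - 69.2 - 10.8 + 52.1 = 7.7
Secondary income: 10.1 - 10.1 = 0.0
Current account = 282.5 + 82.9 + 7.7 + 0.0 = 373.1
(Excluded from the current account — financial account: foreign purchases of equities on the domestic stock exchange 73.7, domestic pension funds' purchases of foreign equities 86.6; capital account: sale of embassy land to a foreign government 4.0.)

373.1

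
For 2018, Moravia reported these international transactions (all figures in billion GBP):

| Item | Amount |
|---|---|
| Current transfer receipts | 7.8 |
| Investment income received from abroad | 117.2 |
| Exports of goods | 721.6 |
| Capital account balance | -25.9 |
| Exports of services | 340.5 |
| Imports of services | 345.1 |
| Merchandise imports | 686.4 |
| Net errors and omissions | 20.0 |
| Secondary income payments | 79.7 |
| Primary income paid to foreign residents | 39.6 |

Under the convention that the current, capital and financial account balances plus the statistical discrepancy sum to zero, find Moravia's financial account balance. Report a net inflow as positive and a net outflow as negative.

-30.4

Goods balance = 721.6 - 686.4 = 35.2
Services balance = 340.5 - 345.1 = -4.6
Trade balance (goods + services) = 35.2 + (-4.6) = 30.6
Net primary income = 117.2 - 39.6 = 77.6
Net secondary income = 7.8 - 79.7 = -71.9
Current account = 30.6 + 77.6 + (-71.9) = 36.3
Financial account = -(36.3 + (-25.9) + 20.0) = -30.4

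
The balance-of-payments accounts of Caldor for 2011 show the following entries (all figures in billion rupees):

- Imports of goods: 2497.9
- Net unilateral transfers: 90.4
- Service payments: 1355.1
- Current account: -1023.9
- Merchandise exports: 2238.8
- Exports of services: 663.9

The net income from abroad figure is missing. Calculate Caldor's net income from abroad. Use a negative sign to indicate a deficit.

-164.0

Current account = goods balance + services balance + net primary income + net secondary income
Sum of the known components = -859.9
Net income from abroad = CA - (known components) = -1023.9 - (-859.9) = -164.0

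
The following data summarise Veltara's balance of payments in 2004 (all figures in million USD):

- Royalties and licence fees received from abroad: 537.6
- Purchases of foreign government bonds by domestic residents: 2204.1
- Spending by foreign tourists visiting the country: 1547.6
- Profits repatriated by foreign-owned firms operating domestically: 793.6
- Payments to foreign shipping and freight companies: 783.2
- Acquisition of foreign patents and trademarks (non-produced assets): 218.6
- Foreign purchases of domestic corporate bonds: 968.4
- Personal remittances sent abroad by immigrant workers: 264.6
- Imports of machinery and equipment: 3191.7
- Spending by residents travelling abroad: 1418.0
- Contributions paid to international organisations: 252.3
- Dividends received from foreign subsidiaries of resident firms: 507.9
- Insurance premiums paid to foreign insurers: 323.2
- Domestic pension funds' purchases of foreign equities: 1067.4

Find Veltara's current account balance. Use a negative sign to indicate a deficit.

-4433.5

Goods: -3191.7
Services: -1418.0 + 1547.6 - 323.2 + 537.6 - 783.2 = -439.2
Primary income: 507.9 - 793.6 = -285.7
Secondary income: -264.6 - 252.3 = -516.9
Current account = (-3191.7) + (-439.2) + (-285.7) + (-516.9) = -4433.5
(Excluded from the current account — financial account: purchases of foreign government bonds by domestic residents 2204.1, foreign purchases of domestic corporate bonds 968.4, domestic pension funds' purchases of foreign equities 1067.4; capital account: acquisition of foreign patents and trademarks (non-produced assets) 218.6.)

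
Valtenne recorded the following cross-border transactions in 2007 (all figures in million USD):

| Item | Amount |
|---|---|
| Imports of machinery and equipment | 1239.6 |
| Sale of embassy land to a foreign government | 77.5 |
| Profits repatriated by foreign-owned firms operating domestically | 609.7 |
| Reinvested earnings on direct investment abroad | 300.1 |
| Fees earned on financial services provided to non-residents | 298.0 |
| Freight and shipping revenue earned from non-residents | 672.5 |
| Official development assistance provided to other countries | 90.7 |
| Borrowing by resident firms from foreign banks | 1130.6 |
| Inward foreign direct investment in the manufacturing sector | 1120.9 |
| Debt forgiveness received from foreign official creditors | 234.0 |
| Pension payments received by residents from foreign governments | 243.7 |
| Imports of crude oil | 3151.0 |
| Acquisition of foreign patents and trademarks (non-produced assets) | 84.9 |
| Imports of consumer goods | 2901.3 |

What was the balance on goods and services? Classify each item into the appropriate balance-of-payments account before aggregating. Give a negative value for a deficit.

-6321.4

Goods: -1239.6 - 3151.0 - 2901.3 = -7291.9
Services: 672.5 + 298.0 = 970.5
Trade balance = -7291.9 + 970.5 = -6321.4
(Excluded from the trade balance — capital account: sale of embassy land to a foreign government 77.5, debt forgiveness received from foreign official creditors 234.0, acquisition of foreign patents and trademarks (non-produced assets) 84.9; primary income: profits repatriated by foreign-owned firms operating domestically 609.7, reinvested earnings on direct investment abroad 300.1; secondary income: official development assistance provided to other countries 90.7, pension payments received by residents from foreign governments 243.7; financial account: borrowing by resident firms from foreign banks 1130.6, inward foreign direct investment in the manufacturing sector 1120.9.)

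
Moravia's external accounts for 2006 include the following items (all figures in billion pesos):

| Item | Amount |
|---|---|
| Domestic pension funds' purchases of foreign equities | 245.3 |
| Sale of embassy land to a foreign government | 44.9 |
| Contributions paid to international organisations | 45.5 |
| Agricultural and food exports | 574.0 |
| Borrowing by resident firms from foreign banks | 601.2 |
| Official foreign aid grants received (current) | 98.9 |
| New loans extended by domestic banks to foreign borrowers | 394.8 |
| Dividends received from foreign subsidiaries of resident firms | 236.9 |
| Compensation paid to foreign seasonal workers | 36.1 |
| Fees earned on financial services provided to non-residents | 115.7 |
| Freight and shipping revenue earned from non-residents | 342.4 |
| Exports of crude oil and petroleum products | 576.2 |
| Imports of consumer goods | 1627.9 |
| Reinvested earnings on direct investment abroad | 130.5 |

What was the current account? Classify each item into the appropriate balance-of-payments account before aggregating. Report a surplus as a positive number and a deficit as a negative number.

365.1

Goods: -1627.9 + 576.2 + 574.0 = -477.7
Services: 115.7 + 342.4 = 458.1
Primary income: -36.1 + 236.9 + 130.5 = 331.3
Secondary income: 98.9 - 45.5 = 53.4
Current account = (-477.7) + 458.1 + 331.3 + 53.4 = 365.1
(Excluded from the current account — financial account: domestic pension funds' purchases of foreign equities 245.3, borrowing by resident firms from foreign banks 601.2, new loans extended by domestic banks to foreign borrowers 394.8; capital account: sale of embassy land to a foreign government 44.9.)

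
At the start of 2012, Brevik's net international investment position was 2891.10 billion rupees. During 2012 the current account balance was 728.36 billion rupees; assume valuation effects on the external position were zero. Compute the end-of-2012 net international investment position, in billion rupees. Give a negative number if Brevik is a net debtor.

3619.46

With no valuation effects, change in NIIP = current account = 728.36
End-of-year NIIP = 2891.10 + 728.36 = 3619.46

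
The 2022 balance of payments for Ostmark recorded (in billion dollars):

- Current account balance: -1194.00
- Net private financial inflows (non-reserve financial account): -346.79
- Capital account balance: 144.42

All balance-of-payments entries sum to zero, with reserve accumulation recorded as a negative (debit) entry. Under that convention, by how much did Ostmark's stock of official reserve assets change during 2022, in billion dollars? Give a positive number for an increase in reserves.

-1396.37

Official reserve transactions balance = -((-1194.00) + 144.42 + (-346.79)) = 1396.37
An accumulation of reserves is recorded as a debit (negative entry), so the change in the stock of reserves is the negative of that balance.
Change in official reserves = -(1396.37) = -1396.37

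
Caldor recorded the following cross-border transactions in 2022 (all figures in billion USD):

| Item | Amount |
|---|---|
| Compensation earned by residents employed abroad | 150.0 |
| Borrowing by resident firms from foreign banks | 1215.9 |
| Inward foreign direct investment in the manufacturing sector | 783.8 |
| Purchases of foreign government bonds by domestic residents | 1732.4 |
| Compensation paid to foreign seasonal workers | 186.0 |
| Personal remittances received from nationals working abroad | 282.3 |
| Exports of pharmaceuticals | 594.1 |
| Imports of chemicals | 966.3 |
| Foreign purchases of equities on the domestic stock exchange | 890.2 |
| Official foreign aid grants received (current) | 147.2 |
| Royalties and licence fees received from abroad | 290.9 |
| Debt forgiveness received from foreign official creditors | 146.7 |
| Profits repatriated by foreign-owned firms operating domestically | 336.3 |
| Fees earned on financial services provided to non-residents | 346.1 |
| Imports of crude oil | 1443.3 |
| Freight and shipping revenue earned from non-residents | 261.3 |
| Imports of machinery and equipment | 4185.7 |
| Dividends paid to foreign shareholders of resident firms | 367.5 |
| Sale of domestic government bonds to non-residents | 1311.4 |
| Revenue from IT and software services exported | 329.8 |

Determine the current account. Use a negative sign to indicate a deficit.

-5083.4

Goods: -966.3 - 4185.7 + 594.1 - 1443.3 = -6001.2
Services: 290.9 + 261.3 + 329.8 + 346.1 = 1228.1
Primary income: 150.0 - 336.3 - 367.5 - 186.0 = -739.8
Secondary income: 147.2 + 282.3 = 429.5
Current account = (-6001.2) + 1228.1 + (-739.8) + 429.5 = -5083.4
(Excluded from the current account — financial account: borrowing by resident firms from foreign banks 1215.9, inward foreign direct investment in the manufacturing sector 783.8, purchases of foreign government bonds by domestic residents 1732.4, foreign purchases of equities on the domestic stock exchange 890.2, sale of domestic government bonds to non-residents 1311.4; capital account: debt forgiveness received from foreign official creditors 146.7.)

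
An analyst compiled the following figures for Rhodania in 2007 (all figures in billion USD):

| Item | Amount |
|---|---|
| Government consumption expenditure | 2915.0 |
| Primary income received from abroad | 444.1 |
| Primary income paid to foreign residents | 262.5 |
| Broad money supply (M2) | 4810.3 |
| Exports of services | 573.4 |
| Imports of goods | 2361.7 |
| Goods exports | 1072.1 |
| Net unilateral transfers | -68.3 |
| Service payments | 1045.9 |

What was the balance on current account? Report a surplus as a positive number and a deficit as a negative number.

-1648.8

Goods balance = 1072.1 - 2361.7 = -1289.6
Services balance = 573.4 - 1045.9 = -472.5
Trade balance (goods + services) = -1289.6 + (-472.5) = -1762.1
Net primary income = 444.1 - 262.5 = 181.6
Net secondary income = -68.3
Current account = -1762.1 + 181.6 + (-68.3) = -1648.8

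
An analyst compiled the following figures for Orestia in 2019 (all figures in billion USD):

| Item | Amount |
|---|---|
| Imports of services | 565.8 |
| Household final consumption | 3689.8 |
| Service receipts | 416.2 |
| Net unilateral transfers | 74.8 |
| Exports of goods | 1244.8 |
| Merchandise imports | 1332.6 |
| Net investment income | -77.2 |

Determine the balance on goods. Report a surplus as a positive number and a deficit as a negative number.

-87.8

Goods balance = 1244.8 - 1332.6 = -87.8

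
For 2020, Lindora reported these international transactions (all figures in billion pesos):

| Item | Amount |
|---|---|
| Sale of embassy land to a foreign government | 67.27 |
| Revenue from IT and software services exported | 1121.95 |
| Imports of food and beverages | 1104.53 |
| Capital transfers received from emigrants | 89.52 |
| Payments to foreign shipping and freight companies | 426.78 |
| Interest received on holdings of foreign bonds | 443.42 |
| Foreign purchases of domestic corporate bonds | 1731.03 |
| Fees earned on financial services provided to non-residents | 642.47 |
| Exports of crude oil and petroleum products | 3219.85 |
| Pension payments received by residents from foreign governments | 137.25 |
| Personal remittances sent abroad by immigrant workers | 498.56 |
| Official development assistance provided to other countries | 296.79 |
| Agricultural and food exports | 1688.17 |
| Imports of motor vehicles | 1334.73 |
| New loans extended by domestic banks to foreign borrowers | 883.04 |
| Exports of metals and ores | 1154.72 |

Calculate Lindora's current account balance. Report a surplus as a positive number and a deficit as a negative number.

Goods: -1104.53 + 1688.17 + 1154.72 - 1334.73 + 3219.85 = 3623.48
Services: 642.47 + 1121.95 - 426.78 = 1337.64
Primary income: 443.42
Secondary income: 137.25 - 498.56 - 296.79 = -658.10
Current account = 3623.48 + 1337.64 + 443.42 + (-658.10) = 4746.44
(Excluded from the current account — capital account: sale of embassy land to a foreign government 67.27, capital transfers received from emigrants 89.52; financial account: foreign purchases of domestic corporate bonds 1731.03, new loans extended by domestic banks to foreign borrowers 883.04.)

4746.44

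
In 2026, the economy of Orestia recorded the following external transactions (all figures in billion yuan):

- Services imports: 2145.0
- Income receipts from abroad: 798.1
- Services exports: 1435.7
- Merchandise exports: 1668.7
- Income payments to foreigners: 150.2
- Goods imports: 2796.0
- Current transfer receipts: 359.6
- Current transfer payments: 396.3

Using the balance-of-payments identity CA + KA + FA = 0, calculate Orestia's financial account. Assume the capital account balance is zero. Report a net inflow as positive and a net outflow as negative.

Goods balance = 1668.7 - 2796.0 = -1127.3
Services balance = 1435.7 - 2145.0 = -709.3
Trade balance (goods + services) = -1127.3 + (-709.3) = -1836.6
Net primary income = 798.1 - 150.2 = 647.9
Net secondary income = 359.6 - 396.3 = -36.7
Current account = -1836.6 + 647.9 + (-36.7) = -1225.4
Financial account = -(-1225.4) = 1225.4

1225.4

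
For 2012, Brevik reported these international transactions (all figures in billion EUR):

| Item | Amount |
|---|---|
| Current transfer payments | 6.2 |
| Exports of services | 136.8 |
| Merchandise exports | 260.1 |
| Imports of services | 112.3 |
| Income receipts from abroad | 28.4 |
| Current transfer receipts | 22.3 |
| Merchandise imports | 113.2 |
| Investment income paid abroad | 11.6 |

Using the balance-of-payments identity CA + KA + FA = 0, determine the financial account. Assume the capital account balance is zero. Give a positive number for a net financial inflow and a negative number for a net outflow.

Goods balance = 260.1 - 113.2 = 146.9
Services balance = 136.8 - 112.3 = 24.5
Trade balance (goods + services) = 146.9 + 24.5 = 171.4
Net primary income = 28.4 - 11.6 = 16.8
Net secondary income = 22.3 - 6.2 = 16.1
Current account = 171.4 + 16.8 + 16.1 = 204.3
Financial account = -(204.3) = -204.3

-204.3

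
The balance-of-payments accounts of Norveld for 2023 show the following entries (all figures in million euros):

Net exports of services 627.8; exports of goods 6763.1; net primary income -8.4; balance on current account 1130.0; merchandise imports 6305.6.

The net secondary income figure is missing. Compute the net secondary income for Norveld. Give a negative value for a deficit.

Current account = goods balance + services balance + net primary income + net secondary income
Sum of the known components = 1076.9
Net secondary income = CA - (known components) = 1130.0 - 1076.9 = 53.1

53.1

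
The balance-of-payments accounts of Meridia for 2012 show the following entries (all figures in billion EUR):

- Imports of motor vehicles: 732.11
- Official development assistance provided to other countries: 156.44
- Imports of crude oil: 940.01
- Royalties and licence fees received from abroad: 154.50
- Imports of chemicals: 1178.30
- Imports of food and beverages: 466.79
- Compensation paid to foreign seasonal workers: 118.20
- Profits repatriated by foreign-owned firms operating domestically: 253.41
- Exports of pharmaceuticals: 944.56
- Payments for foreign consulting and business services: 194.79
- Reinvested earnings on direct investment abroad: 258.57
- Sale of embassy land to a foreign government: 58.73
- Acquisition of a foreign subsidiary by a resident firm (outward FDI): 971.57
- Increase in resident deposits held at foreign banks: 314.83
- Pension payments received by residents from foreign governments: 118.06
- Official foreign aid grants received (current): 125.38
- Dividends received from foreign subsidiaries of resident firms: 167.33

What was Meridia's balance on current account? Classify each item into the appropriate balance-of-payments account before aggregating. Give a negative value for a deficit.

Goods: -940.01 + 944.56 - 1178.30 - 732.11 - 466.79 = -2372.65
Services: -194.79 + 154.50 = -40.29
Primary income: -118.20 + 167.33 + 258.57 - 253.41 = 54.29
Secondary income: 125.38 + 118.06 - 156.44 = 87.00
Current account = (-2372.65) + (-40.29) + 54.29 + 87.00 = -2271.65
(Excluded from the current account — capital account: sale of embassy land to a foreign government 58.73; financial account: acquisition of a foreign subsidiary by a resident firm (outward FDI) 971.57, increase in resident deposits held at foreign banks 314.83.)

-2271.65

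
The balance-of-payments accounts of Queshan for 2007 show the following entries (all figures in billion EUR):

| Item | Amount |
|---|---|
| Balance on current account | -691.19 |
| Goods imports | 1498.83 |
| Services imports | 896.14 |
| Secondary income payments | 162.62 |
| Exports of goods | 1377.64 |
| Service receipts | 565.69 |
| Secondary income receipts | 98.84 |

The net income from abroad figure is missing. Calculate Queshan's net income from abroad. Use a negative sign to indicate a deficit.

Current account = goods balance + services balance + net primary income + net secondary income
Sum of the known components = -515.42
Net income from abroad = CA - (known components) = -691.19 - (-515.42) = -175.77

-175.77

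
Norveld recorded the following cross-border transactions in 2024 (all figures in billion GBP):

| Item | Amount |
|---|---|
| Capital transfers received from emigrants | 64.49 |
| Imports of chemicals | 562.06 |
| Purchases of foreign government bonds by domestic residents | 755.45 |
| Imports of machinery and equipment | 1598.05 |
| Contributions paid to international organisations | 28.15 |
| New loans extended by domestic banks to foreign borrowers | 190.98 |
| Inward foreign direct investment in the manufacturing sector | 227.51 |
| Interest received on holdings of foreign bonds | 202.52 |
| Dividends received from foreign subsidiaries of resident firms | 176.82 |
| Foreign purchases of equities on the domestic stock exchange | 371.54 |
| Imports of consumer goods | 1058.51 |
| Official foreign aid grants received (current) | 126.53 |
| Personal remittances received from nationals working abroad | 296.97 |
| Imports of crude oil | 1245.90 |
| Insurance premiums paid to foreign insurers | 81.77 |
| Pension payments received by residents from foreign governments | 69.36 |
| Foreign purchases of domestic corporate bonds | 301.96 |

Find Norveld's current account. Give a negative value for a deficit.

Goods: -562.06 - 1598.05 - 1245.90 - 1058.51 = -4464.52
Services: -81.77
Primary income: 202.52 + 176.82 = 379.34
Secondary income: 126.53 + 69.36 + 296.97 - 28.15 = 464.71
Current account = (-4464.52) + (-81.77) + 379.34 + 464.71 = -3702.24
(Excluded from the current account — capital account: capital transfers received from emigrants 64.49; financial account: purchases of foreign government bonds by domestic residents 755.45, new loans extended by domestic banks to foreign borrowers 190.98, inward foreign direct investment in the manufacturing sector 227.51, foreign purchases of equities on the domestic stock exchange 371.54, foreign purchases of domestic corporate bonds 301.96.)

-3702.24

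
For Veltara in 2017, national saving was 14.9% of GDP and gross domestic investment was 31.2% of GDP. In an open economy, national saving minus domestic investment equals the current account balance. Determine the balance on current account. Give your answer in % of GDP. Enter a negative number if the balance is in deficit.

S - I = CA (net lending to the rest of the world).
CA = S - I = 14.9 - 31.2 = -16.3

-16.3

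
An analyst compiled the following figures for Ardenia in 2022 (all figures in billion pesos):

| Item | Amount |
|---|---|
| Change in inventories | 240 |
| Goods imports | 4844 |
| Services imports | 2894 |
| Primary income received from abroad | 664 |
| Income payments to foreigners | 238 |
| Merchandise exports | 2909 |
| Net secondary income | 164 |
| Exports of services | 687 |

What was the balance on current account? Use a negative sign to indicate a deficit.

Goods balance = 2909 - 4844 = -1935
Services balance = 687 - 2894 = -2207
Trade balance (goods + services) = -1935 + (-2207) = -4142
Net primary income = 664 - 238 = 426
Net secondary income = 164
Current account = -4142 + 426 + 164 = -3552

-3552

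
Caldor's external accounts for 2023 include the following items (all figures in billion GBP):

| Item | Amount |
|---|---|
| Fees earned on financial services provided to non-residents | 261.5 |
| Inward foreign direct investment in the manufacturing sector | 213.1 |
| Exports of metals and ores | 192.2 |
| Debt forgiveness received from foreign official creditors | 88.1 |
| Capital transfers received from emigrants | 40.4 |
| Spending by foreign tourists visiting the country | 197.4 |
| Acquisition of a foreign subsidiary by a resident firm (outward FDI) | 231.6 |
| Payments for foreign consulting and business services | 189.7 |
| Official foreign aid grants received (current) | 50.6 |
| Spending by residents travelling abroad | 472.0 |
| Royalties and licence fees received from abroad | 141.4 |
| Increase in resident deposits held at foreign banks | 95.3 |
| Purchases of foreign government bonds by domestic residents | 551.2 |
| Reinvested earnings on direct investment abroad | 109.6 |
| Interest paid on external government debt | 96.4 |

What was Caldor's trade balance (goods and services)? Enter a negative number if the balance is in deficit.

Goods: 192.2
Services: 261.5 - 189.7 - 472.0 + 141.4 + 197.4 = -61.4
Trade balance = 192.2 + (-61.4) = 130.8
(Excluded from the trade balance — financial account: inward foreign direct investment in the manufacturing sector 213.1, acquisition of a foreign subsidiary by a resident firm (outward FDI) 231.6, increase in resident deposits held at foreign banks 95.3, purchases of foreign government bonds by domestic residents 551.2; capital account: debt forgiveness received from foreign official creditors 88.1, capital transfers received from emigrants 40.4; secondary income: official foreign aid grants received (current) 50.6; primary income: reinvested earnings on direct investment abroad 109.6, interest paid on external government debt 96.4.)

130.8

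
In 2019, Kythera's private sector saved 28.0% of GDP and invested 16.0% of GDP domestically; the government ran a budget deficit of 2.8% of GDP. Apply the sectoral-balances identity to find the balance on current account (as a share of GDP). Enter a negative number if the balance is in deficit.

9.2

By the sectoral-balances identity, CA = (S_private - I) + (T - G).
Private balance = 28.0 - 16.0 = 12.0
Government balance (T - G) = -2.8
CA = 12.0 + (-2.8) = 9.2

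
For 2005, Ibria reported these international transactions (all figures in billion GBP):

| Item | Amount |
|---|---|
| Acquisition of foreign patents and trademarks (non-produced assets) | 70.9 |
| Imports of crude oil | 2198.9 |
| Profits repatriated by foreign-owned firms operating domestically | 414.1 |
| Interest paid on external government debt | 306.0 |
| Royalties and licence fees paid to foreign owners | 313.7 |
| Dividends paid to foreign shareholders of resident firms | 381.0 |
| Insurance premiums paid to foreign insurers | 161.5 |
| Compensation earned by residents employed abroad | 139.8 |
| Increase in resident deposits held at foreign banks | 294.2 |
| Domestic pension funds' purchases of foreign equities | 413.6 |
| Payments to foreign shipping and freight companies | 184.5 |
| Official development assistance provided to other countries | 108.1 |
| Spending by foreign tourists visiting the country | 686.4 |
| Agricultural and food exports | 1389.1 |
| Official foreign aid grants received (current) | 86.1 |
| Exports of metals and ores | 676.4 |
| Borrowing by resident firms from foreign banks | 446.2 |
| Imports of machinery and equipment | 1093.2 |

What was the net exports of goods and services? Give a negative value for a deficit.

Goods: -2198.9 - 1093.2 + 676.4 + 1389.1 = -1226.6
Services: -313.7 - 184.5 + 686.4 - 161.5 = 26.7
Trade balance = -1226.6 + 26.7 = -1199.9
(Excluded from the trade balance — capital account: acquisition of foreign patents and trademarks (non-produced assets) 70.9; primary income: profits repatriated by foreign-owned firms operating domestically 414.1, interest paid on external government debt 306.0, dividends paid to foreign shareholders of resident firms 381.0, compensation earned by residents employed abroad 139.8; financial account: increase in resident deposits held at foreign banks 294.2, domestic pension funds' purchases of foreign equities 413.6, borrowing by resident firms from foreign banks 446.2; secondary income: official development assistance provided to other countries 108.1, official foreign aid grants received (current) 86.1.)

-1199.9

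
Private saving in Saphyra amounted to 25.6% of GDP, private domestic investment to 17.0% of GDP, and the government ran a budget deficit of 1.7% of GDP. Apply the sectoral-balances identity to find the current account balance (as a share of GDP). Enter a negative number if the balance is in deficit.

By the sectoral-balances identity, CA = (S_private - I) + (T - G).
Private balance = 25.6 - 17.0 = 8.6
Government balance (T - G) = -1.7
CA = 8.6 + (-1.7) = 6.9

6.9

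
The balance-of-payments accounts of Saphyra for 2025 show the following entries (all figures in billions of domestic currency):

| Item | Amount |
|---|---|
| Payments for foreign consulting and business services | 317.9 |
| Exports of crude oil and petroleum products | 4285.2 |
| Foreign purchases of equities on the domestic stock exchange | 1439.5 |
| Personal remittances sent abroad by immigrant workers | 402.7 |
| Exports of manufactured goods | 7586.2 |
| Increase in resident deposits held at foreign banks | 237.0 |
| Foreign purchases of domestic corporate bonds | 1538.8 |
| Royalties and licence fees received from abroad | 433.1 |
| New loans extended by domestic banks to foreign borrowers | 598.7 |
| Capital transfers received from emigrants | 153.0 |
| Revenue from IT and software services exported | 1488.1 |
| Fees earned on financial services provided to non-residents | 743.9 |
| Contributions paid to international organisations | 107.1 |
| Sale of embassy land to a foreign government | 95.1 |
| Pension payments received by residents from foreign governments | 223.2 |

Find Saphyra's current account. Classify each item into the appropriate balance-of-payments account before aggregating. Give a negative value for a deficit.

13932.0

Goods: 4285.2 + 7586.2 = 11871.4
Services: -317.9 + 1488.1 + 743.9 + 433.1 = 2347.2
Secondary income: 223.2 - 402.7 - 107.1 = -286.6
Current account = 11871.4 + 2347.2 + (-286.6) = 13932.0
(Excluded from the current account — financial account: foreign purchases of equities on the domestic stock exchange 1439.5, increase in resident deposits held at foreign banks 237.0, foreign purchases of domestic corporate bonds 1538.8, new loans extended by domestic banks to foreign borrowers 598.7; capital account: capital transfers received from emigrants 153.0, sale of embassy land to a foreign government 95.1.)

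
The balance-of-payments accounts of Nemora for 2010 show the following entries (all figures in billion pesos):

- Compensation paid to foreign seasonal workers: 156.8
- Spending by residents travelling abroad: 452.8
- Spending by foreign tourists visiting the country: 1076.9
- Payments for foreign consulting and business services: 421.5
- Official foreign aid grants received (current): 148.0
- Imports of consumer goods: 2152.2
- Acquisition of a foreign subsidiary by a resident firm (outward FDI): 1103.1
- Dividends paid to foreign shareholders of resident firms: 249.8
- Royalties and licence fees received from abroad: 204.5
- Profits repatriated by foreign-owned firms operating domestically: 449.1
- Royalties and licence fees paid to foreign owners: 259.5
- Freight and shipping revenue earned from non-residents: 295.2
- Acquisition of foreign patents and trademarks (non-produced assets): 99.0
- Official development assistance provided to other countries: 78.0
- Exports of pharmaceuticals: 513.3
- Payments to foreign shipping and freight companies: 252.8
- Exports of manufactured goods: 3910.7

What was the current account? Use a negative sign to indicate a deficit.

Goods: 3910.7 + 513.3 - 2152.2 = 2271.8
Services: 295.2 + 204.5 - 252.8 - 421.5 - 452.8 + 1076.9 - 259.5 = 190.0
Primary income: -249.8 - 156.8 - 449.1 = -855.7
Secondary income: 148.0 - 78.0 = 70.0
Current account = 2271.8 + 190.0 + (-855.7) + 70.0 = 1676.1
(Excluded from the current account — financial account: acquisition of a foreign subsidiary by a resident firm (outward FDI) 1103.1; capital account: acquisition of foreign patents and trademarks (non-produced assets) 99.0.)

1676.1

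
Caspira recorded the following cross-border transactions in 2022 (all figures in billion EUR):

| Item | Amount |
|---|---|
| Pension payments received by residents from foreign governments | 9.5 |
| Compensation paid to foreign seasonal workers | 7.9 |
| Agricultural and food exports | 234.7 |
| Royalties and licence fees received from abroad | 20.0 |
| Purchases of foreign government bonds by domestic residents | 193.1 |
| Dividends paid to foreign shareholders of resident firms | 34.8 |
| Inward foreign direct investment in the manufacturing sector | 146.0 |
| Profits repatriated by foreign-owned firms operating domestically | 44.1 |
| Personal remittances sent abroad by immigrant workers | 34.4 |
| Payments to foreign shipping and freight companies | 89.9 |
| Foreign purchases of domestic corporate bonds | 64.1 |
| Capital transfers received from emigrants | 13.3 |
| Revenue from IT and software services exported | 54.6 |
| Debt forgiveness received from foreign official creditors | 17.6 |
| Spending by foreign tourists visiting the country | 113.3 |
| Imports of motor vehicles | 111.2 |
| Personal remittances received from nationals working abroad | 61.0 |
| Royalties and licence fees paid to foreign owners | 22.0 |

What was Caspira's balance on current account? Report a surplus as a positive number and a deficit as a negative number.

148.8

Goods: 234.7 - 111.2 = 123.5
Services: -89.9 + 54.6 + 113.3 + 20.0 - 22.0 = 76.0
Primary income: -34.8 - 44.1 - 7.9 = -86.8
Secondary income: -34.4 + 61.0 + 9.5 = 36.1
Current account = 123.5 + 76.0 + (-86.8) + 36.1 = 148.8
(Excluded from the current account — financial account: purchases of foreign government bonds by domestic residents 193.1, inward foreign direct investment in the manufacturing sector 146.0, foreign purchases of domestic corporate bonds 64.1; capital account: capital transfers received from emigrants 13.3, debt forgiveness received from foreign official creditors 17.6.)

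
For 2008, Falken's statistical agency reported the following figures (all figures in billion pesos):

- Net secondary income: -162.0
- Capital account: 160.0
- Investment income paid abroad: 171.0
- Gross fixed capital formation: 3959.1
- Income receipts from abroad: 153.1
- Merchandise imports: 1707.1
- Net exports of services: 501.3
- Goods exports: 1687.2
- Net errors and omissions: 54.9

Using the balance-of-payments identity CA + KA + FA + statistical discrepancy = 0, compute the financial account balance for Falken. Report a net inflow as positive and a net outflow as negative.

Goods balance = 1687.2 - 1707.1 = -19.9
Services balance = 501.3
Trade balance (goods + services) = -19.9 + 501.3 = 481.4
Net primary income = 153.1 - 171.0 = -17.9
Net secondary income = -162.0
Current account = 481.4 + (-17.9) + (-162.0) = 301.5
Financial account = -(301.5 + 160.0 + 54.9) = -516.4

-516.4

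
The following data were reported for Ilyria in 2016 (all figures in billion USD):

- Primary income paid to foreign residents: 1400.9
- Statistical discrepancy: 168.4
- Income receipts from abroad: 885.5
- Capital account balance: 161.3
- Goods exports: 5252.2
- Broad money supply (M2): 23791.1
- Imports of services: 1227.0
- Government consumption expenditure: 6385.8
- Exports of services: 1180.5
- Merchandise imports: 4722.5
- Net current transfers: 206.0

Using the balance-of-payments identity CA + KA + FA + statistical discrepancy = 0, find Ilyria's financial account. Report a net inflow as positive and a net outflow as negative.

Goods balance = 5252.2 - 4722.5 = 529.7
Services balance = 1180.5 - 1227.0 = -46.5
Trade balance (goods + services) = 529.7 + (-46.5) = 483.2
Net primary income = 885.5 - 1400.9 = -515.4
Net secondary income = 206.0
Current account = 483.2 + (-515.4) + 206.0 = 173.8
Financial account = -(173.8 + 161.3 + 168.4) = -503.5

-503.5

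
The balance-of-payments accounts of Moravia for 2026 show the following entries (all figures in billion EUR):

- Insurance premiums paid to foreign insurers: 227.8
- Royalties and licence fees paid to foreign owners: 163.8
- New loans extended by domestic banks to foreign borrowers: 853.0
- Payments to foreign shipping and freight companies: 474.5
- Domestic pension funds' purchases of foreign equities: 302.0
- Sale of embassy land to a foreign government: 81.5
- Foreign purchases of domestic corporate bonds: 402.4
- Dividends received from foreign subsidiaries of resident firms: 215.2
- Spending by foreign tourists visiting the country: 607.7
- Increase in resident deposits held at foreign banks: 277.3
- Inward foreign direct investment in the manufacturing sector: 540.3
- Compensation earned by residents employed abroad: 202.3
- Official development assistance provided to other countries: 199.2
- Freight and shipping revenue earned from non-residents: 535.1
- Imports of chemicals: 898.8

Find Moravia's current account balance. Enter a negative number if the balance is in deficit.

-403.8

Goods: -898.8
Services: 607.7 - 474.5 - 163.8 - 227.8 + 535.1 = 276.7
Primary income: 202.3 + 215.2 = 417.5
Secondary income: -199.2
Current account = (-898.8) + 276.7 + 417.5 + (-199.2) = -403.8
(Excluded from the current account — financial account: new loans extended by domestic banks to foreign borrowers 853.0, domestic pension funds' purchases of foreign equities 302.0, foreign purchases of domestic corporate bonds 402.4, increase in resident deposits held at foreign banks 277.3, inward foreign direct investment in the manufacturing sector 540.3; capital account: sale of embassy land to a foreign government 81.5.)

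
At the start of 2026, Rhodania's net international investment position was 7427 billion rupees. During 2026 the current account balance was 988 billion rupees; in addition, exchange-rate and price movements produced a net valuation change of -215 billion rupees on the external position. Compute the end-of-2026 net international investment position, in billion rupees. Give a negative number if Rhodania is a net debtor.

Change in NIIP = current account + net valuation change = 988 + (-215) = 773
End-of-year NIIP = 7427 + 773 = 8200

8200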